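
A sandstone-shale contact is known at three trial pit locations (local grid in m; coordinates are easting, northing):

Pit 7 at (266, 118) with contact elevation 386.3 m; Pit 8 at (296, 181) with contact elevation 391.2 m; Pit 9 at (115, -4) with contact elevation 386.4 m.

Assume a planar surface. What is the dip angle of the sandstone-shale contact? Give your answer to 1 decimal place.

9.3°

Two edge vectors: Pit 7→Pit 8 = (30, 63, 4.9), Pit 7→Pit 9 = (-151, -122, 0.1).
Normal n = (Pit 7→Pit 8) × (Pit 7→Pit 9) = (604.1, -742.9, 5853).
So ∂z/∂easting = −n_x/n_z = −0.10321 and ∂z/∂northing = −n_y/n_z = 0.12693.
Gradient magnitude |∇z| = √(a² + b²) = √(0.01065 + 0.01611) = 0.16359.
True dip = arctan(0.16359) = 9.3°, dipping toward SE (azimuth ≈ 141°).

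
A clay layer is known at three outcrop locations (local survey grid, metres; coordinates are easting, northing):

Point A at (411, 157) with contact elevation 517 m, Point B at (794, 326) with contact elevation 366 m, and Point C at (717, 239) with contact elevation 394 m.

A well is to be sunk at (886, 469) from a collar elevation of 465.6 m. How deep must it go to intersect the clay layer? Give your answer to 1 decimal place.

131.3 m

Let the plane be z = a·easting + b·northing + c.
Point B−Point A: 383a + 169b = −151;  Point C−Point A: 306a + 82b = −123.
Solving gives a = −0.41388, b = 0.04447.
Then c = 517 − a·411 − b·157 = 680.12.
At (886, 469): z_contact = −366.69 + 20.85 + 680.12 = 334.28 m.
Depth below ground = 465.6 − 334.28 = 131.3 m.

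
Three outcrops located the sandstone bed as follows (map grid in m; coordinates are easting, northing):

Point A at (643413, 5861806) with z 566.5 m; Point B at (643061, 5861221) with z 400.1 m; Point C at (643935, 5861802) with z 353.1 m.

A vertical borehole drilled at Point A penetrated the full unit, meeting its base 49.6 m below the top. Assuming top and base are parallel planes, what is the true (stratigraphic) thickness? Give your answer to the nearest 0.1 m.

41.3 m

Let the plane be z = a·easting + b·northing + c.
Point B−Point A: −352a − 585b = −166.4;  Point C−Point A: 522a − 4b = −213.4.
Solving gives a = −0.40477, b = 0.52800.
|∇z| = √(a²+b²) = 0.66529, so dip δ = arctan(0.66529) = 33.64°.
True thickness = vertical thickness × cos δ = 49.6 × cos 33.64° = 41.3 m.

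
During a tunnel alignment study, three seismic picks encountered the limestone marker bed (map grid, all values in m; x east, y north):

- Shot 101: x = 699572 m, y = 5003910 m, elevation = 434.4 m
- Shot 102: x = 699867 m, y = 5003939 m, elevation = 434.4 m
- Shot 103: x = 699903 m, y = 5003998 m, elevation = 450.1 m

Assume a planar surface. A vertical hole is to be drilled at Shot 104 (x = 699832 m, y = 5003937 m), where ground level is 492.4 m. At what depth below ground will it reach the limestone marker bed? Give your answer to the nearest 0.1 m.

57.6 m

Two edge vectors: Shot 101→Shot 102 = (295, 29, 0), Shot 101→Shot 103 = (331, 88, 15.7).
Normal n = (Shot 101→Shot 102) × (Shot 101→Shot 103) = (455.3, -4631.5, 16361).
So ∂z/∂x = −n_x/n_z = −0.027828372 and ∂z/∂y = −n_y/n_z = 0.283081719.
Intercept c from Shot 101: 434.4 + 19467.95 − 1416515.44 = −1396613.09.
At (699832, 5003937): z_contact = −19475.19 + 1416523.09 − 1396613.09 = 434.81 m.
Depth below ground = 492.4 − 434.81 = 57.6 m.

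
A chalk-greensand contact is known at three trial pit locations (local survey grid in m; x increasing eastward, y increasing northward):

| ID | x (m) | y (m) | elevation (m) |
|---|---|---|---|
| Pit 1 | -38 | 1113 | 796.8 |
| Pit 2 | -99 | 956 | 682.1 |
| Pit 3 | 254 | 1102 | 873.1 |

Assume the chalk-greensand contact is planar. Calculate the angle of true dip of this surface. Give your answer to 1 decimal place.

Let the plane be z = a·x + b·y + c.
Pit 2−Pit 1: −61a − 157b = −114.7;  Pit 3−Pit 1: 292a − 11b = 76.3.
Solving gives a = 0.28466, b = 0.61997.
Gradient magnitude |∇z| = √(a² + b²) = √(0.08103 + 0.38437) = 0.68220.
True dip = arctan(0.68220) = 34.3°, dipping toward SSW (azimuth ≈ 205°).

34.3°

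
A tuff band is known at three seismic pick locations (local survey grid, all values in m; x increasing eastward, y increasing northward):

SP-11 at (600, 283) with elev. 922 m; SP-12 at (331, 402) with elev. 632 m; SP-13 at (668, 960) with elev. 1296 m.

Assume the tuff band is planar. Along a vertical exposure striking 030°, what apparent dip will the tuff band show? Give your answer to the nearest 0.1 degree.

45.0°

Two edge vectors: SP-11→SP-12 = (-269, 119, -290), SP-11→SP-13 = (68, 677, 374).
Normal n = (SP-11→SP-12) × (SP-11→SP-13) = (240836, 80886, -190205).
So ∂z/∂x = −n_x/n_z = 1.26619 and ∂z/∂y = −n_y/n_z = 0.42526.
Unit vector along 030° is (sin 30°, cos 30°) = (0.5000, 0.8660).
Slope in that direction = a·(0.5000) + b·(0.8660) = 1.00138.
Apparent dip = arctan|1.00138| = 45.0° (true dip is 53.2°, so apparent ≤ true as expected).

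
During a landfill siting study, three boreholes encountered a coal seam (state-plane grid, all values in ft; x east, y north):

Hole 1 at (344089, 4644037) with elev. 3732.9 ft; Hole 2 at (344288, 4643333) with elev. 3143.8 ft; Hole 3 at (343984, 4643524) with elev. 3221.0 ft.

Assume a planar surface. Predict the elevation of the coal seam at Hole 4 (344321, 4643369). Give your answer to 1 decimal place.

Two edge vectors: Hole 1→Hole 2 = (199, -704, -589.1), Hole 1→Hole 3 = (-105, -513, -511.9).
Normal n = (Hole 1→Hole 2) × (Hole 1→Hole 3) = (58169.3, 163723.6, -176007).
So ∂z/∂x = −n_x/n_z = 0.330494242 and ∂z/∂y = −n_y/n_z = 0.930210730.
Intercept c from Hole 1: 3732.9 − 113719.43 − 4319933.05 = −4429919.58.
At (344321, 4643369): z = 113796.1 + 4319311.7 − 4429919.58 = 3188.2 ft.

3188.2 ft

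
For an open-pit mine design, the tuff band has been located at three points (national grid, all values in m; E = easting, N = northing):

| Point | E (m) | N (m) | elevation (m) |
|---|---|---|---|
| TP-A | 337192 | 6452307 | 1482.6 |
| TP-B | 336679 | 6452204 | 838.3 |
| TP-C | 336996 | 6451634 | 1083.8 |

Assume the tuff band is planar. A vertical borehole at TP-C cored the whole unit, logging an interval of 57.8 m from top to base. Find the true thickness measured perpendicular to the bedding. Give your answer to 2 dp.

Two edge vectors: TP-A→TP-B = (-513, -103, -644.3), TP-A→TP-C = (-196, -673, -398.8).
Normal n = (TP-A→TP-B) × (TP-A→TP-C) = (-392537.5, -78301.6, 325061).
So ∂z/∂E = −n_x/n_z = 1.20758 and ∂z/∂N = −n_y/n_z = 0.24088.
|∇z| = √(a²+b²) = 1.23137, so dip δ = arctan(1.23137) = 50.92°.
True thickness = vertical thickness × cos δ = 57.8 × cos 50.92° = 36.44 m.

36.44 m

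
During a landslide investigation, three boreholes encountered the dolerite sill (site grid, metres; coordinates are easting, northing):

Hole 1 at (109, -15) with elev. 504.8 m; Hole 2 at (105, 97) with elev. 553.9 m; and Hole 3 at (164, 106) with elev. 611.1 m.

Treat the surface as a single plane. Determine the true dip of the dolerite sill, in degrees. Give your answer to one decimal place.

Let the plane be z = a·easting + b·northing + c.
Hole 2−Hole 1: −4a + 112b = 49.1;  Hole 3−Hole 1: 55a + 121b = 106.3.
Solving gives a = 0.89773, b = 0.47045.
Gradient magnitude |∇z| = √(a² + b²) = √(0.80591 + 0.22133) = 1.01353.
True dip = arctan(1.01353) = 45.4°, dipping toward WSW (azimuth ≈ 242°).

45.4°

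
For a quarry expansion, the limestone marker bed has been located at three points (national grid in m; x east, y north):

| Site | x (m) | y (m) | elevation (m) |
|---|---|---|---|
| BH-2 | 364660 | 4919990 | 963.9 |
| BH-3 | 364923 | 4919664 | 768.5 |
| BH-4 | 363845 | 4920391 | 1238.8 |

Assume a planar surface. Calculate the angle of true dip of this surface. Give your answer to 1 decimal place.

28.7°

Let the plane be z = a·x + b·y + c.
BH-3−BH-2: 263a − 326b = −195.4;  BH-4−BH-2: −815a + 401b = 274.9.
Solving gives a = −0.07029, b = 0.54268.
Gradient magnitude |∇z| = √(a² + b²) = √(0.00494 + 0.29450) = 0.54721.
True dip = arctan(0.54721) = 28.7°, dipping toward S (azimuth ≈ 173°).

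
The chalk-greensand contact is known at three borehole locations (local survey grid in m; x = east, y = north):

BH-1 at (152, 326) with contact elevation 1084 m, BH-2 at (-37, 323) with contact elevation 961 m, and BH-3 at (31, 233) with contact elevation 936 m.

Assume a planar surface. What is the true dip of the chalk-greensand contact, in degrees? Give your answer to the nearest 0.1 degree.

44.8°

Let the plane be z = a·x + b·y + c.
BH-2−BH-1: −189a − 3b = −123;  BH-3−BH-1: −121a − 93b = −148.
Solving gives a = 0.63872, b = 0.76037.
Gradient magnitude |∇z| = √(a² + b²) = √(0.40797 + 0.57816) = 0.99304.
True dip = arctan(0.99304) = 44.8°, dipping toward SW (azimuth ≈ 220°).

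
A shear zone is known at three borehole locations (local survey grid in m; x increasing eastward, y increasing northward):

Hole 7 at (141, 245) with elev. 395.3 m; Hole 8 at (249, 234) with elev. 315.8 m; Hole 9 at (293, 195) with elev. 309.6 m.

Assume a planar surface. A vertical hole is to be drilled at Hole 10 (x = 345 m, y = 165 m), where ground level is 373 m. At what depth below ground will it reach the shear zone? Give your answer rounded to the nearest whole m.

Let the plane be z = a·x + b·y + c.
Hole 8−Hole 7: 108a − 11b = −79.5;  Hole 9−Hole 7: 152a − 50b = −85.7.
Solving gives a = −0.81339, b = −0.75869.
Then c = 395.3 − a·141 − b·245 = 695.87.
At (345, 165): z_contact = −280.6 − 125.2 + 695.87 = 290.1 m.
Depth below ground = 373 − 290.1 = 83 m.

83 m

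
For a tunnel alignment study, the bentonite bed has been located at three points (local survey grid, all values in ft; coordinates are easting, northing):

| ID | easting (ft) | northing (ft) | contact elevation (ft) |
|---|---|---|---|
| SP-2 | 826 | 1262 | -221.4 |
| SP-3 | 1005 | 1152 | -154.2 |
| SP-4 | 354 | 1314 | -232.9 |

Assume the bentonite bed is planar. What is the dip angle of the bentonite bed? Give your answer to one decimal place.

34.9°

Two edge vectors: SP-2→SP-3 = (179, -110, 67.2), SP-2→SP-4 = (-472, 52, -11.5).
Normal n = (SP-2→SP-3) × (SP-2→SP-4) = (-2229.4, -29659.9, -42612).
So ∂z/∂easting = −n_x/n_z = −0.05232 and ∂z/∂northing = −n_y/n_z = −0.69605.
Gradient magnitude |∇z| = √(a² + b²) = √(0.00274 + 0.48448) = 0.69801.
True dip = arctan(0.69801) = 34.9°, dipping toward N (azimuth ≈ 004°).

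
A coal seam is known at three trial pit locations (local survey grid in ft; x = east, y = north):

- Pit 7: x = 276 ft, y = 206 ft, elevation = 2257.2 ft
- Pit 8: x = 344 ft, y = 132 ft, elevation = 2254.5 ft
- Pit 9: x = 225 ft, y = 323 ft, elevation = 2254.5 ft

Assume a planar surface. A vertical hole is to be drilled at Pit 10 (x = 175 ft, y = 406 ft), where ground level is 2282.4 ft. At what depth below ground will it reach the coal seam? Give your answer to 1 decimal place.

Two edge vectors: Pit 7→Pit 8 = (68, -74, -2.7), Pit 7→Pit 9 = (-51, 117, -2.7).
Normal n = (Pit 7→Pit 8) × (Pit 7→Pit 9) = (515.7, 321.3, 4182).
So ∂z/∂x = −n_x/n_z = −0.12331 and ∂z/∂y = −n_y/n_z = −0.07683.
Intercept c from Pit 7: 2257.2 + 34.03 + 15.83 = 2307.06.
At (175, 406): z_contact = −21.58 − 31.19 + 2307.06 = 2254.29 ft.
Depth below ground = 2282.4 − 2254.29 = 28.1 ft.

28.1 ft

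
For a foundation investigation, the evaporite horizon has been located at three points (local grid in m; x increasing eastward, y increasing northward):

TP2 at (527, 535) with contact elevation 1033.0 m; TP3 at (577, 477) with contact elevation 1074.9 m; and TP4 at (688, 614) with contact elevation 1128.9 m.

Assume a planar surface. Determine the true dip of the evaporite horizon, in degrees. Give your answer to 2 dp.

34.36°

Let the plane be z = a·x + b·y + c.
TP3−TP2: 50a − 58b = 41.9;  TP4−TP2: 161a + 79b = 95.9.
Solving gives a = 0.66769, b = −0.14682.
Gradient magnitude |∇z| = √(a² + b²) = √(0.44581 + 0.02156) = 0.68364.
True dip = arctan(0.68364) = 34.36°, dipping toward WNW (azimuth ≈ 282°).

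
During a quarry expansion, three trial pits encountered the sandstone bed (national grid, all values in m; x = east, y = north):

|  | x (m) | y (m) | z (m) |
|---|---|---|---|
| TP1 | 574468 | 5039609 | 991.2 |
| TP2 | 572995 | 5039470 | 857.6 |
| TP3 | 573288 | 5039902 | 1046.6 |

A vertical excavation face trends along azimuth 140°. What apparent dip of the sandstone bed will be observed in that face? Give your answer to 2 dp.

15.31°

Two edge vectors: TP1→TP2 = (-1473, -139, -133.6), TP1→TP3 = (-1180, 293, 55.4).
Normal n = (TP1→TP2) × (TP1→TP3) = (31444.2, 239252.2, -595609).
So ∂z/∂x = −n_x/n_z = 0.05279 and ∂z/∂y = −n_y/n_z = 0.40169.
Unit vector along 140° is (sin 140°, cos 140°) = (0.6428, -0.7660).
Slope in that direction = a·(0.6428) + b·(-0.7660) = −0.27378.
Apparent dip = arctan|0.27378| = 15.31° (true dip is 22.1°, so apparent ≤ true as expected).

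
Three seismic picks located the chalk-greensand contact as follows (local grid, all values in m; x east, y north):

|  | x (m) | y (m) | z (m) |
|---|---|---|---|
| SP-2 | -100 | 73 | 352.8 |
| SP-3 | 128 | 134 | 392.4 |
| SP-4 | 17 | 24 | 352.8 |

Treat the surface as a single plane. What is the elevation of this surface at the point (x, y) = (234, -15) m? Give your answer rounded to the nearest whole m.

Let the plane be z = a·x + b·y + c.
SP-3−SP-2: 228a + 61b = 39.6;  SP-4−SP-2: 117a − 49b = 0.
Solving gives a = 0.10598, b = 0.25306.
Then c = 352.8 − a·-100 − b·73 = 344.92.
At (234, -15): z = 24.8 − 3.8 + 344.92 = 365.9 m.

366 m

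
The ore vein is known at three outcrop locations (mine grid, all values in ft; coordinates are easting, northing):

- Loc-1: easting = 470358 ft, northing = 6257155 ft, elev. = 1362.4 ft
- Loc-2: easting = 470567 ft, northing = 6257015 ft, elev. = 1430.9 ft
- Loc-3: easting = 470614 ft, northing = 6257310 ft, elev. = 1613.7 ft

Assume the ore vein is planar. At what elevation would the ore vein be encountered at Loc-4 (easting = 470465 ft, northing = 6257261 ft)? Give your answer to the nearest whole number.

1489 ft

Let the plane be z = a·easting + b·northing + c.
Loc-2−Loc-1: 209a − 140b = 68.5;  Loc-3−Loc-1: 256a + 155b = 251.3.
Solving gives a = 0.67120246, b = 0.51272368.
Then c = 1362.4 − a·470358 − b·6257155 = −3522534.56.
At (470465, 6257261): z = 315777.3 + 3208245.9 − 3522534.56 = 1488.6 ft.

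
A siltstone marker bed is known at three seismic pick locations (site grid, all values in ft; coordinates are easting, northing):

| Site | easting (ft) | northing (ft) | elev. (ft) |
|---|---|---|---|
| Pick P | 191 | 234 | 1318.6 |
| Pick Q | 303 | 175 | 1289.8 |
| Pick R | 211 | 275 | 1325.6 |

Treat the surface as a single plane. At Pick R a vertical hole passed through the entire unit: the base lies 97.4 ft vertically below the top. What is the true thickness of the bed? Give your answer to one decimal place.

Two edge vectors: Pick P→Pick Q = (112, -59, -28.8), Pick P→Pick R = (20, 41, 7).
Normal n = (Pick P→Pick Q) × (Pick P→Pick R) = (767.8, -1360, 5772).
So ∂z/∂easting = −n_x/n_z = −0.13302 and ∂z/∂northing = −n_y/n_z = 0.23562.
|∇z| = √(a²+b²) = 0.27058, so dip δ = arctan(0.27058) = 15.14°.
True thickness = vertical thickness × cos δ = 97.4 × cos 15.14° = 94.0 ft.

94.0 ft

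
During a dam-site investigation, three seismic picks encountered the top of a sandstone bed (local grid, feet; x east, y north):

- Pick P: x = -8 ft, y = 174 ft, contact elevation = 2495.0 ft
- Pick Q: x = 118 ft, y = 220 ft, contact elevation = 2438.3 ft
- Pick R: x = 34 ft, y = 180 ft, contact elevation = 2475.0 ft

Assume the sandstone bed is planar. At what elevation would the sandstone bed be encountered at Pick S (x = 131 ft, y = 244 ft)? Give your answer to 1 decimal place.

Let the plane be z = a·x + b·y + c.
Pick Q−Pick P: 126a + 46b = −56.7;  Pick R−Pick P: 42a + 6b = −20.
Solving gives a = −0.49303, b = 0.11786.
Then c = 2495 − a·-8 − b·174 = 2470.55.
At (131, 244): z = −64.6 + 28.8 + 2470.55 = 2434.7 ft.

2434.7 ft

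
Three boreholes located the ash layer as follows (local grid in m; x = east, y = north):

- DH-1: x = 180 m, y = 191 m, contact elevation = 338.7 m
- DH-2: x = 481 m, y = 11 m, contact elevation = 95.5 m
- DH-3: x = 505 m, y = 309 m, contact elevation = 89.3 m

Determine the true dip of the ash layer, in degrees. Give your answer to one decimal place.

38.1°

Let the plane be z = a·x + b·y + c.
DH-2−DH-1: 301a − 180b = −243.2;  DH-3−DH-1: 325a + 118b = −249.4.
Solving gives a = −0.78272, b = 0.04223.
Gradient magnitude |∇z| = √(a² + b²) = √(0.61265 + 0.00178) = 0.78386.
True dip = arctan(0.78386) = 38.1°, dipping toward E (azimuth ≈ 093°).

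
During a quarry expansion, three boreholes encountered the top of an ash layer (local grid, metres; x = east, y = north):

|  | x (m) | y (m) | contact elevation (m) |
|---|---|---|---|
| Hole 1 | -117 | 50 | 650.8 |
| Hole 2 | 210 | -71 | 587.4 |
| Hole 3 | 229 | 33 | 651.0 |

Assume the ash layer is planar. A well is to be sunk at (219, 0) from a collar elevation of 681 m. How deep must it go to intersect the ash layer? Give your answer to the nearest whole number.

50 m

Two edge vectors: Hole 1→Hole 2 = (327, -121, -63.4), Hole 1→Hole 3 = (346, -17, 0.2).
Normal n = (Hole 1→Hole 2) × (Hole 1→Hole 3) = (-1102, -22001.8, 36307).
So ∂z/∂x = −n_x/n_z = 0.03035 and ∂z/∂y = −n_y/n_z = 0.60599.
Intercept c from Hole 1: 650.8 + 3.55 − 30.30 = 624.05.
At (219, 0): z_contact = 6.6 + 0.0 + 624.05 = 630.7 m.
Depth below ground = 681 − 630.7 = 50 m.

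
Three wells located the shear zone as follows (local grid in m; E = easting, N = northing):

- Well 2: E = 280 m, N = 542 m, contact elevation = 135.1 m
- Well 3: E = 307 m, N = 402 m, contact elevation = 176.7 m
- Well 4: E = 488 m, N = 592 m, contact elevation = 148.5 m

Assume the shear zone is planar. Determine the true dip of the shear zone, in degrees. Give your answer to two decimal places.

16.78°

Let the plane be z = a·E + b·N + c.
Well 3−Well 2: 27a − 140b = 41.6;  Well 4−Well 2: 208a + 50b = 13.4.
Solving gives a = 0.12983, b = −0.27210.
Gradient magnitude |∇z| = √(a² + b²) = √(0.01686 + 0.07404) = 0.30149.
True dip = arctan(0.30149) = 16.78°, dipping toward NNW (azimuth ≈ 334°).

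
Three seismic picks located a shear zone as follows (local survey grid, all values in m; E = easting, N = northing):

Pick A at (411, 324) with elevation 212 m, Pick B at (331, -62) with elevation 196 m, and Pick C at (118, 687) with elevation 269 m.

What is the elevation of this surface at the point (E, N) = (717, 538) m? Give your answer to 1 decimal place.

Let the plane be z = a·E + b·N + c.
Pick B−Pick A: −80a − 386b = −16;  Pick C−Pick A: −293a + 363b = 57.
Solving gives a = −0.11393, b = 0.06506.
Then c = 212 − a·411 − b·324 = 237.75.
At (717, 538): z = −81.7 + 35.0 + 237.75 = 191.1 m.

191.1 m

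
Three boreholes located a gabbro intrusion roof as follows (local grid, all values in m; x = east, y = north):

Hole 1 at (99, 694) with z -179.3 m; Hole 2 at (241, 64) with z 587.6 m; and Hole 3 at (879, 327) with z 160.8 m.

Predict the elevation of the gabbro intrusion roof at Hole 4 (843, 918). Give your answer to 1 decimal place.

Let the plane be z = a·x + b·y + c.
Hole 2−Hole 1: 142a − 630b = 766.9;  Hole 3−Hole 1: 780a − 367b = 340.1.
Solving gives a = −0.15295, b = −1.25178.
Then c = -179.3 − a·99 − b·694 = 704.57.
At (843, 918): z = −128.9 − 1149.1 + 704.57 = -573.5 m.

-573.5 m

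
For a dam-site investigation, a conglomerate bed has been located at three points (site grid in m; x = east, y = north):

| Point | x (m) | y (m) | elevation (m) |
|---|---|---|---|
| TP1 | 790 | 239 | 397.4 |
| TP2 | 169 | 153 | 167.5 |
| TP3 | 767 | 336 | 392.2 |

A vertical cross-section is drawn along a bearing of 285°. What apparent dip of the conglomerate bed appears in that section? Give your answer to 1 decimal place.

19.0°

Two edge vectors: TP1→TP2 = (-621, -86, -229.9), TP1→TP3 = (-23, 97, -5.2).
Normal n = (TP1→TP2) × (TP1→TP3) = (22747.5, 2058.5, -62215).
So ∂z/∂x = −n_x/n_z = 0.36563 and ∂z/∂y = −n_y/n_z = 0.03309.
Unit vector along 285° is (sin 285°, cos 285°) = (-0.9659, 0.2588).
Slope in that direction = a·(-0.9659) + b·(0.2588) = −0.34461.
Apparent dip = arctan|0.34461| = 19.0° (true dip is 20.2°, so apparent ≤ true as expected).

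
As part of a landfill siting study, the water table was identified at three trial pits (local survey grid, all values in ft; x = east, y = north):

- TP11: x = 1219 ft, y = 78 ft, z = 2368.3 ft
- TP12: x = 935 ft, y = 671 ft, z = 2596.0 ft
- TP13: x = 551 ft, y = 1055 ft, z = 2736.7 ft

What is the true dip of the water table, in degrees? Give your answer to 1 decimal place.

21.9°

Let the plane be z = a·x + b·y + c.
TP12−TP11: −284a + 593b = 227.7;  TP13−TP11: −668a + 977b = 368.4.
Solving gives a = 0.03373, b = 0.40013.
Gradient magnitude |∇z| = √(a² + b²) = √(0.00114 + 0.16011) = 0.40155.
True dip = arctan(0.40155) = 21.9°, dipping toward S (azimuth ≈ 185°).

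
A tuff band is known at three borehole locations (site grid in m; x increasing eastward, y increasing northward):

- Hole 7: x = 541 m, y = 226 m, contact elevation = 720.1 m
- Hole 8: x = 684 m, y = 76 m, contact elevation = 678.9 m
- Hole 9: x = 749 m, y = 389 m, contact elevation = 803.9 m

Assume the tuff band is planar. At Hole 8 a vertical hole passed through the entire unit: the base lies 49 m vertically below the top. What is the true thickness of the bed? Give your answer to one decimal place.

Let the plane be z = a·x + b·y + c.
Hole 8−Hole 7: 143a − 150b = −41.2;  Hole 9−Hole 7: 208a + 163b = 83.8.
Solving gives a = 0.10740, b = 0.37706.
|∇z| = √(a²+b²) = 0.39206, so dip δ = arctan(0.39206) = 21.41°.
True thickness = vertical thickness × cos δ = 49 × cos 21.41° = 45.6 m.

45.6 m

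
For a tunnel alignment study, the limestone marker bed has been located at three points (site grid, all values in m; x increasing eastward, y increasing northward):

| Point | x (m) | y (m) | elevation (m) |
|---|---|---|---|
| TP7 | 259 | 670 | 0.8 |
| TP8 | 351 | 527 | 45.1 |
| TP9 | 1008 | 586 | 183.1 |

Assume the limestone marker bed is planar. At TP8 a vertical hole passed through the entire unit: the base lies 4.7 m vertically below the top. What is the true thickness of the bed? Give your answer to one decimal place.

Let the plane be z = a·x + b·y + c.
TP8−TP7: 92a − 143b = 44.3;  TP9−TP7: 749a − 84b = 182.3.
Solving gives a = 0.22487, b = −0.16512.
|∇z| = √(a²+b²) = 0.27898, so dip δ = arctan(0.27898) = 15.59°.
True thickness = vertical thickness × cos δ = 4.7 × cos 15.59° = 4.5 m.

4.5 m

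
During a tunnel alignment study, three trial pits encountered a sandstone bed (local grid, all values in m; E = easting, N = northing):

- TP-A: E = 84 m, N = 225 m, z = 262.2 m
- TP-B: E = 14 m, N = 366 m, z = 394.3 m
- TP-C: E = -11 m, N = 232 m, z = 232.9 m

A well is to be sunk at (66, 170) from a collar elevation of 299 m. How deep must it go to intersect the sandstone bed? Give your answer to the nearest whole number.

Let the plane be z = a·E + b·N + c.
TP-B−TP-A: −70a + 141b = 132.1;  TP-C−TP-A: −95a + 7b = −29.3.
Solving gives a = 0.39179, b = 1.13138.
Then c = 262.2 − a·84 − b·225 = −25.27.
At (66, 170): z_contact = 25.9 + 192.3 − 25.27 = 192.9 m.
Depth below ground = 299 − 192.9 = 106 m.

106 m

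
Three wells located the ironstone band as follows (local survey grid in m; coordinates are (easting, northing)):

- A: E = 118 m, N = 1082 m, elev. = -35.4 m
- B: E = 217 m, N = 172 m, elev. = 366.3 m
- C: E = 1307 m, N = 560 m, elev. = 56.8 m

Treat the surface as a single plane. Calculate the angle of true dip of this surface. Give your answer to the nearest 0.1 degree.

Two edge vectors: A→B = (99, -910, 401.7), A→C = (1189, -522, 92.2).
Normal n = (A→B) × (A→C) = (125785.4, 468493.5, 1030312).
So ∂z/∂E = −n_x/n_z = −0.12208 and ∂z/∂N = −n_y/n_z = −0.45471.
Gradient magnitude |∇z| = √(a² + b²) = √(0.01490 + 0.20676) = 0.47081.
True dip = arctan(0.47081) = 25.2°, dipping toward NNE (azimuth ≈ 015°).

25.2°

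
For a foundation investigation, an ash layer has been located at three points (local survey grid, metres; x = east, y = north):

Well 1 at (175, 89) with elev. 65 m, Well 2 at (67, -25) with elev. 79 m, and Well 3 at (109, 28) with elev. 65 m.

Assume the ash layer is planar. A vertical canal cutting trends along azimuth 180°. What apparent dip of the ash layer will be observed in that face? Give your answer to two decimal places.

44.63°

Let the plane be z = a·x + b·y + c.
Well 2−Well 1: −108a − 114b = 14;  Well 3−Well 1: −66a − 61b = 0.
Solving gives a = 0.91239, b = −0.98718.
Unit vector along 180° is (sin 180°, cos 180°) = (0.0000, -1.0000).
Slope in that direction = a·(0.0000) + b·(-1.0000) = 0.98718.
Apparent dip = arctan|0.98718| = 44.63° (true dip is 53.4°, so apparent ≤ true as expected).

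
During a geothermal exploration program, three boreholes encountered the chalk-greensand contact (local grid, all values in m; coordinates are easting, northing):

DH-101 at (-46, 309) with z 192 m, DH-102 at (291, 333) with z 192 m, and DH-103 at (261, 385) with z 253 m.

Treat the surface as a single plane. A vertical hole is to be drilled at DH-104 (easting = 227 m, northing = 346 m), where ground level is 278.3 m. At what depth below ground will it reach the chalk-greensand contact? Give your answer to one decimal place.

66.5 m

Let the plane be z = a·easting + b·northing + c.
DH-102−DH-101: 337a + 24b = 0;  DH-103−DH-101: 307a + 76b = 61.
Solving gives a = −0.08025, b = 1.12678.
Then c = 192 − a·-46 − b·309 = −159.87.
At (227, 346): z_contact = −18.22 + 389.87 − 159.87 = 211.78 m.
Depth below ground = 278.3 − 211.78 = 66.5 m.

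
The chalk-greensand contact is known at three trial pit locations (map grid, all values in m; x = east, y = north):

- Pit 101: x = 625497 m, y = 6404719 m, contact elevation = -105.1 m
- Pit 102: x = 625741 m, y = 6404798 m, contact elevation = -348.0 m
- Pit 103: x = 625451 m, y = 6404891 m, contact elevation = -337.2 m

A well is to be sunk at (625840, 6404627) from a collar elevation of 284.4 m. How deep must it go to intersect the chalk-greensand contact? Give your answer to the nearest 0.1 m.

429.0 m

Let the plane be z = a·x + b·y + c.
Pit 102−Pit 101: 244a + 79b = −242.9;  Pit 103−Pit 101: −46a + 172b = −232.1.
Solving gives a = −0.514076137, b = −1.486904083.
Then c = -105.1 − a·625497 − b·6404719 = 9844650.81.
At (625840, 6404627): z_contact = −321729.41 − 9523066.04 + 9844650.81 = -144.63 m.
Depth below ground = 284.4 − (-144.63) = 429.0 m.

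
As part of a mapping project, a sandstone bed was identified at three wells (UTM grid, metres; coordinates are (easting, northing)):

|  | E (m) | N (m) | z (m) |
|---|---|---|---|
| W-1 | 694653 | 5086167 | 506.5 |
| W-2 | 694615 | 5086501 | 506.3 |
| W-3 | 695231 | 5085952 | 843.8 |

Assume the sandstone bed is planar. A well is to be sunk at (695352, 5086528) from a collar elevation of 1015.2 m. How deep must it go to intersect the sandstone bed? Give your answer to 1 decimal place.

58.1 m

Let the plane be z = a·E + b·N + c.
W-2−W-1: −38a + 334b = −0.2;  W-3−W-1: 578a − 215b = 337.3.
Solving gives a = 0.609119330, b = 0.068702199.
Then c = 506.5 − a·694653 − b·5086167 = −772050.93.
At (695352, 5086528): z_contact = 423552.34 + 349455.66 − 772050.93 = 957.08 m.
Depth below ground = 1015.2 − 957.08 = 58.1 m.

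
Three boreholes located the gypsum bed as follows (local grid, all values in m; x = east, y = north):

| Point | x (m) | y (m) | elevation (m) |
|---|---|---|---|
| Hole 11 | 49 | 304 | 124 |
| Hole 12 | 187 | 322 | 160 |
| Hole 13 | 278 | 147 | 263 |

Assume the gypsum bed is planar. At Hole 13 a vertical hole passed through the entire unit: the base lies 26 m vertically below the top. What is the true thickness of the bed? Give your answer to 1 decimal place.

23.0 m

Let the plane be z = a·x + b·y + c.
Hole 12−Hole 11: 138a + 18b = 36;  Hole 13−Hole 11: 229a − 157b = 139.
Solving gives a = 0.31619, b = −0.42415.
|∇z| = √(a²+b²) = 0.52904, so dip δ = arctan(0.52904) = 27.88°.
True thickness = vertical thickness × cos δ = 26 × cos 27.88° = 23.0 m.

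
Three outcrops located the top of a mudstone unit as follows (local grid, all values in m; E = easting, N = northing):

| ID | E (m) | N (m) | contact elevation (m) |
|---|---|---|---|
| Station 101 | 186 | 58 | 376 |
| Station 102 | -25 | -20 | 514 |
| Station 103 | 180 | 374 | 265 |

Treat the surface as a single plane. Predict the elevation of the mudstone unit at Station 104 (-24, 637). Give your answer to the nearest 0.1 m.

276.2 m

Let the plane be z = a·E + b·N + c.
Station 102−Station 101: −211a − 78b = 138;  Station 103−Station 101: −6a + 316b = −111.
Solving gives a = −0.52052, b = −0.36115.
Then c = 376 − a·186 − b·58 = 493.76.
At (-24, 637): z = 12.5 − 230.1 + 493.76 = 276.2 m.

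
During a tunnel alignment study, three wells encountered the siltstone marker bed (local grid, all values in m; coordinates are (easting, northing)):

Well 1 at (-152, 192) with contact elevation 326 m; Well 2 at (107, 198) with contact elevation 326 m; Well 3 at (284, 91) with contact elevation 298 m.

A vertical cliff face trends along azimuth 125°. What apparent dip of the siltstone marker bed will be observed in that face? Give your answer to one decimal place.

Let the plane be z = a·E + b·N + c.
Well 2−Well 1: 259a + 6b = 0;  Well 3−Well 1: 436a − 101b = −28.
Solving gives a = −0.00584, b = 0.25202.
Unit vector along 125° is (sin 125°, cos 125°) = (0.8192, -0.5736).
Slope in that direction = a·(0.8192) + b·(-0.5736) = −0.14934.
Apparent dip = arctan|0.14934| = 8.5° (true dip is 14.1°, so apparent ≤ true as expected).

8.5°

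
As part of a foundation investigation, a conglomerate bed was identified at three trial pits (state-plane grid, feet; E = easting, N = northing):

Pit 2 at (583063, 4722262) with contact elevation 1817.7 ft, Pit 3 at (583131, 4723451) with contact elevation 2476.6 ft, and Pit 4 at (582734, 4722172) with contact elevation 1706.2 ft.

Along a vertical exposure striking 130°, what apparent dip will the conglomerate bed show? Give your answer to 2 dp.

11.50°

Two edge vectors: Pit 2→Pit 3 = (68, 1189, 658.9), Pit 2→Pit 4 = (-329, -90, -111.5).
Normal n = (Pit 2→Pit 3) × (Pit 2→Pit 4) = (-73272.5, -209196.1, 385061).
So ∂z/∂E = −n_x/n_z = 0.19029 and ∂z/∂N = −n_y/n_z = 0.54328.
Unit vector along 130° is (sin 130°, cos 130°) = (0.7660, -0.6428).
Slope in that direction = a·(0.7660) + b·(-0.6428) = −0.20344.
Apparent dip = arctan|0.20344| = 11.50° (true dip is 29.9°, so apparent ≤ true as expected).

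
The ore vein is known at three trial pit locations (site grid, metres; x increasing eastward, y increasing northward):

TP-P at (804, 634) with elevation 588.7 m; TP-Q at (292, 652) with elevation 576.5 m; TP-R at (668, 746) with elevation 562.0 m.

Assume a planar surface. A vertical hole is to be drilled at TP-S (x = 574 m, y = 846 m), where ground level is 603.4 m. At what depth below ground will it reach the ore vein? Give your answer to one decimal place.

Let the plane be z = a·x + b·y + c.
TP-Q−TP-P: −512a + 18b = −12.2;  TP-R−TP-P: −136a + 112b = −26.7.
Solving gives a = 0.01614, b = −0.21880.
Then c = 588.7 − a·804 − b·634 = 714.45.
At (574, 846): z_contact = 9.26 − 185.10 + 714.45 = 538.60 m.
Depth below ground = 603.4 − 538.60 = 64.8 m.

64.8 m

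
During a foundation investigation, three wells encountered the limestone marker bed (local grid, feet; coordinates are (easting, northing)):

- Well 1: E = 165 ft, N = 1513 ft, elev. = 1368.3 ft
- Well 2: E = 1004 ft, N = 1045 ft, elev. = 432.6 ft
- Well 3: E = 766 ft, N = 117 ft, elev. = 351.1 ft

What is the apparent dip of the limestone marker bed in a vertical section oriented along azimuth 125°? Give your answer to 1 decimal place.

43.6°

Let the plane be z = a·E + b·N + c.
Well 2−Well 1: 839a − 468b = −935.7;  Well 3−Well 1: 601a − 1396b = −1017.2.
Solving gives a = −0.93282, b = 0.32706.
Unit vector along 125° is (sin 125°, cos 125°) = (0.8192, -0.5736).
Slope in that direction = a·(0.8192) + b·(-0.5736) = −0.95172.
Apparent dip = arctan|0.95172| = 43.6° (true dip is 44.7°, so apparent ≤ true as expected).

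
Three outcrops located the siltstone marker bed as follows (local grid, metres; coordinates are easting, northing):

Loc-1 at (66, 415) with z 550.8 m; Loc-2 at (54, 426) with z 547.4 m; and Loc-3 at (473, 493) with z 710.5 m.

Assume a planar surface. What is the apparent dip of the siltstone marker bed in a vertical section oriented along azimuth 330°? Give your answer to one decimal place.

5.8°

Two edge vectors: Loc-1→Loc-2 = (-12, 11, -3.4), Loc-1→Loc-3 = (407, 78, 159.7).
Normal n = (Loc-1→Loc-2) × (Loc-1→Loc-3) = (2021.9, 532.6, -5413).
So ∂z/∂easting = −n_x/n_z = 0.37353 and ∂z/∂northing = −n_y/n_z = 0.09839.
Unit vector along 330° is (sin 330°, cos 330°) = (-0.5000, 0.8660).
Slope in that direction = a·(-0.5000) + b·(0.8660) = −0.10155.
Apparent dip = arctan|0.10155| = 5.8° (true dip is 21.1°, so apparent ≤ true as expected).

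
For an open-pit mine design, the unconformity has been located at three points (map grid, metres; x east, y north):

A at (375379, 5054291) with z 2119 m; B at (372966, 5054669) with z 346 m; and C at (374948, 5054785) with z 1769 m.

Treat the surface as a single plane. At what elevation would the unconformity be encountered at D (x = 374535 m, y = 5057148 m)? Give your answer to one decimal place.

Let the plane be z = a·x + b·y + c.
B−A: −2413a + 378b = −1773;  C−A: −431a + 494b = −350.
Solving gives a = 0.722533388, b = −0.078113582.
Then c = 2119 − a·375379 − b·5054291 = 125703.92.
At (374535, 5057148): z = 270614.0 − 395031.9 + 125703.92 = 1286.0 m.

1286.0 m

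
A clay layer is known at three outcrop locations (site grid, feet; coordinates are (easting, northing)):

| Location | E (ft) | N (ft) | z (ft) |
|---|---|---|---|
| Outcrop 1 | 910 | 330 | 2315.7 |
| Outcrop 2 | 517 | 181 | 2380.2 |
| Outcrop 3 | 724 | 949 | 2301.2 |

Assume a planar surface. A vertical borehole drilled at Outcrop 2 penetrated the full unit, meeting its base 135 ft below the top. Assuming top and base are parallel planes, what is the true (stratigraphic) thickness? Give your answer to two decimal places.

Let the plane be z = a·E + b·N + c.
Outcrop 2−Outcrop 1: −393a − 149b = 64.5;  Outcrop 3−Outcrop 1: −186a + 619b = −14.5.
Solving gives a = −0.13936, b = −0.06530.
|∇z| = √(a²+b²) = 0.15390, so dip δ = arctan(0.15390) = 8.75°.
True thickness = vertical thickness × cos δ = 135 × cos 8.75° = 133.43 ft.

133.43 ft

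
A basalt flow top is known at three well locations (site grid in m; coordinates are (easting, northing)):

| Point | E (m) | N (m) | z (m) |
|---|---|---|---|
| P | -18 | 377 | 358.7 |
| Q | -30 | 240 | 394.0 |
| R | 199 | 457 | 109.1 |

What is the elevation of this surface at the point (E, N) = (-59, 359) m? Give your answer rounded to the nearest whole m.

Let the plane be z = a·E + b·N + c.
Q−P: −12a − 137b = 35.3;  R−P: 217a + 80b = −249.6.
Solving gives a = −1.09045, b = −0.16215.
Then c = 358.7 − a·-18 − b·377 = 400.20.
At (-59, 359): z = 64.3 − 58.2 + 400.20 = 406.3 m.

406 m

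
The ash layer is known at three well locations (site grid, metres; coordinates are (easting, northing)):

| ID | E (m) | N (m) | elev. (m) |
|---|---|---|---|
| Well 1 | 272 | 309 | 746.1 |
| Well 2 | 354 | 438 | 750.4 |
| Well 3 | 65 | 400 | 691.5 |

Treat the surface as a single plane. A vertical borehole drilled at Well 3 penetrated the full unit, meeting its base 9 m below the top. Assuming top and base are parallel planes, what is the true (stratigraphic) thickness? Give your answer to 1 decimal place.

Let the plane be z = a·E + b·N + c.
Well 2−Well 1: 82a + 129b = 4.3;  Well 3−Well 1: −207a + 91b = −54.6.
Solving gives a = 0.21761, b = −0.10499.
|∇z| = √(a²+b²) = 0.24162, so dip δ = arctan(0.24162) = 13.58°.
True thickness = vertical thickness × cos δ = 9 × cos 13.58° = 8.7 m.

8.7 m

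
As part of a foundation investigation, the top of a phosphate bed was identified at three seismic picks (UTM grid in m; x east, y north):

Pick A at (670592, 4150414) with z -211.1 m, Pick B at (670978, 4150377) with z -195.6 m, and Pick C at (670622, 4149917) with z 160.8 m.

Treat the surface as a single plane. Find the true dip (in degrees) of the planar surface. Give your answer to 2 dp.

36.90°

Let the plane be z = a·x + b·y + c.
Pick B−Pick A: 386a − 37b = 15.5;  Pick C−Pick A: 30a − 497b = 371.9.
Solving gives a = −0.03176, b = −0.75021.
Gradient magnitude |∇z| = √(a² + b²) = √(0.00101 + 0.56281) = 0.75088.
True dip = arctan(0.75088) = 36.90°, dipping toward N (azimuth ≈ 002°).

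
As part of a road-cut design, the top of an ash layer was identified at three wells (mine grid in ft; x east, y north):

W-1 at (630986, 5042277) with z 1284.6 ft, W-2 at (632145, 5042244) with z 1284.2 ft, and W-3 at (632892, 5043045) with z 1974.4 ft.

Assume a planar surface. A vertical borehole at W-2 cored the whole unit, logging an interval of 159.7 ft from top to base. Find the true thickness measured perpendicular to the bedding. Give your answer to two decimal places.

122.28 ft

Two edge vectors: W-1→W-2 = (1159, -33, -0.4), W-1→W-3 = (1906, 768, 689.8).
Normal n = (W-1→W-2) × (W-1→W-3) = (-22456.2, -800240.6, 953010).
So ∂z/∂x = −n_x/n_z = 0.02356 and ∂z/∂y = −n_y/n_z = 0.83970.
|∇z| = √(a²+b²) = 0.84003, so dip δ = arctan(0.84003) = 40.03°.
True thickness = vertical thickness × cos δ = 159.7 × cos 40.03° = 122.28 ft.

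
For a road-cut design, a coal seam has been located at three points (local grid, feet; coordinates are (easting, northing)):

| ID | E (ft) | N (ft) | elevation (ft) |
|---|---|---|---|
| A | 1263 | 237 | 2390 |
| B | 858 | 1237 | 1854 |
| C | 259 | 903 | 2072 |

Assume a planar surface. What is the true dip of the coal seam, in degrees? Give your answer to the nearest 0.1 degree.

29.2°

Two edge vectors: A→B = (-405, 1000, -536), A→C = (-1004, 666, -318).
Normal n = (A→B) × (A→C) = (38976, 409354, 734270).
So ∂z/∂E = −n_x/n_z = −0.05308 and ∂z/∂N = −n_y/n_z = −0.55750.
Gradient magnitude |∇z| = √(a² + b²) = √(0.00282 + 0.31080) = 0.56002.
True dip = arctan(0.56002) = 29.2°, dipping toward N (azimuth ≈ 005°).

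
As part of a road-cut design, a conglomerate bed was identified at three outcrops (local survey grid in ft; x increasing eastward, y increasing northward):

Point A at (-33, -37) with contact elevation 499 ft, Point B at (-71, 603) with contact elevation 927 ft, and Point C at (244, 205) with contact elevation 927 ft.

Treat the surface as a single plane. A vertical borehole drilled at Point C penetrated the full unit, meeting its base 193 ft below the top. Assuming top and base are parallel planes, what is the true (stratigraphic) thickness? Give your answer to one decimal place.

125.7 ft

Let the plane be z = a·x + b·y + c.
Point B−Point A: −38a + 640b = 428;  Point C−Point A: 277a + 242b = 428.
Solving gives a = 0.91349, b = 0.72299.
|∇z| = √(a²+b²) = 1.16498, so dip δ = arctan(1.16498) = 49.36°.
True thickness = vertical thickness × cos δ = 193 × cos 49.36° = 125.7 ft.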